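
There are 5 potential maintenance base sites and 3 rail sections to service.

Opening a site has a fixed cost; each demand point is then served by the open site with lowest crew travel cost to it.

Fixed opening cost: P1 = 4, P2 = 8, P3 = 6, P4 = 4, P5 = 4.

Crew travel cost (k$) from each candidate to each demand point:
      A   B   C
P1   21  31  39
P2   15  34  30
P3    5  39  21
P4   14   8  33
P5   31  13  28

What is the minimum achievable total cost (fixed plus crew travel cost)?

44

Open {P3, P4}: assign each demand point to its cheapest open site.
  A→P3 5, B→P4 8, C→P3 21
  crew travel cost 34, fixed 10 → total 44.
Compare {P1, P3, P4}: crew travel cost 34 + fixed 14 = 48.
Compare {P3, P4, P5}: crew travel cost 34 + fixed 14 = 48.
Compare {P3, P5}: crew travel cost 39 + fixed 10 = 49.
All other subsets cost ≥ 48. Minimum total cost: 44.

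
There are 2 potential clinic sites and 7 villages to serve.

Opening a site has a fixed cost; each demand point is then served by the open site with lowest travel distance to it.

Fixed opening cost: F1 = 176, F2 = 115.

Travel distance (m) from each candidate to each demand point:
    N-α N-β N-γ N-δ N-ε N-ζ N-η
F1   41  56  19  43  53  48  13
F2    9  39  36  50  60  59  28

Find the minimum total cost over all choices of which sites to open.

396

Open {F2}: assign each demand point to its cheapest open site.
  N-α→F2 9, N-β→F2 39, N-γ→F2 36, N-δ→F2 50, N-ε→F2 60, N-ζ→F2 59, N-η→F2 28
  travel distance 281, fixed 115 → total 396.
Compare {F1}: travel distance 273 + fixed 176 = 449.
Compare {F1, F2}: travel distance 224 + fixed 291 = 515.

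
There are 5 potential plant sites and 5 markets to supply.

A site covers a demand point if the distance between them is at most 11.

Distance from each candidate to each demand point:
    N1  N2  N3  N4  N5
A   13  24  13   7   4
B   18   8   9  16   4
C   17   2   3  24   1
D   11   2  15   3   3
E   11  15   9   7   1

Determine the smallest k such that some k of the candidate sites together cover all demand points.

Coverage sets (demand points within 11 of each site):
  A: {N4, N5}
  B: {N2, N3, N5}
  C: {N2, N3, N5}
  D: {N1, N2, N4, N5}
  E: {N1, N3, N4, N5}
No single site covers all 5 demand points.
But {B, D} covers everything, so the minimum is 2.

2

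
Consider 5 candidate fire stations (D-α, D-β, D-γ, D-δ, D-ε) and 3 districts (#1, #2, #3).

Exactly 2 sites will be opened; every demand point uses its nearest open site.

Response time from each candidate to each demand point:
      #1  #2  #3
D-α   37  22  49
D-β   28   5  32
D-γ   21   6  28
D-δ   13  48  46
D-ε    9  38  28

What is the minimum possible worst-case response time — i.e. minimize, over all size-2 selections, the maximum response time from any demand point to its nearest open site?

28

Open {D-α, D-γ}.
  Farthest demand point is #3 at response time 28 (to D-γ); all others are ≤ 28.
With {D-α, D-ε} the worst case is 28.
With {D-β, D-γ} the worst case is 28.
No size-2 selection achieves below 28.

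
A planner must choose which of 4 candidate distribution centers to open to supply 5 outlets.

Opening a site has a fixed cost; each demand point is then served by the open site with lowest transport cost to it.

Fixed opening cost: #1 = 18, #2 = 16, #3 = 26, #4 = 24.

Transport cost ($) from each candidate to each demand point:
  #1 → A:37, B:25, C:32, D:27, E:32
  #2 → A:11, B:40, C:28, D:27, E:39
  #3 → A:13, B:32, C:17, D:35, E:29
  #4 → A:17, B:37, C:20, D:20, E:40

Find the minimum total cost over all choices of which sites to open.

Open {#3}: assign each demand point to its cheapest open site.
  A→#3 13, B→#3 32, C→#3 17, D→#3 35, E→#3 29
  transport cost 126, fixed 26 → total 152.
Compare {#1, #3}: transport cost 111 + fixed 44 = 155.
Compare {#1, #4}: transport cost 114 + fixed 42 = 156.
Compare {#1, #2}: transport cost 123 + fixed 34 = 157.
All other subsets cost ≥ 155. Minimum total cost: 152.

152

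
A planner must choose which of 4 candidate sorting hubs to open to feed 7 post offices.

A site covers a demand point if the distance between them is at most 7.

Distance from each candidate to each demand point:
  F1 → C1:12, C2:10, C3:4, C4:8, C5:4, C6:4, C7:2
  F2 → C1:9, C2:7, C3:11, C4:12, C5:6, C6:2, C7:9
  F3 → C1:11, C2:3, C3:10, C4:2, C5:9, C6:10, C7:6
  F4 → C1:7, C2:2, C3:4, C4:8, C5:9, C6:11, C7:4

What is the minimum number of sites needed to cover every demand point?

Coverage sets (demand points within 7 of each site):
  F1: {C3, C5, C6, C7}
  F2: {C2, C5, C6}
  F3: {C2, C4, C7}
  F4: {C1, C2, C3, C7}
No 2 sites suffice: every size-2 union leaves at least one demand point uncovered.
But {F1, F3, F4} covers everything, so the minimum is 3.

3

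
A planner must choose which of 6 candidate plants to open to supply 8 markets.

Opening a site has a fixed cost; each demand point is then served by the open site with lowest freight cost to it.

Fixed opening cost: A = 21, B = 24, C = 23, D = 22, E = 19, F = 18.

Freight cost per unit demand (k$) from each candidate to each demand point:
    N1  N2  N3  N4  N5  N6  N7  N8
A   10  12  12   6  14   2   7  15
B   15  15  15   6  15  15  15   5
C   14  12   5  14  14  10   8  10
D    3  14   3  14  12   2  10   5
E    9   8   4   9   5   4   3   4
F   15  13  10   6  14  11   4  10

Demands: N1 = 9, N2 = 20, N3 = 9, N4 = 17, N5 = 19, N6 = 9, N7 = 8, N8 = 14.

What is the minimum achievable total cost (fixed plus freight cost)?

568

Open {D, E, F}: assign each demand point to its cheapest open site.
  N1→D 9×3=27, N2→E 20×8=160, N3→D 9×3=27, N4→F 17×6=102, N5→E 19×5=95, N6→D 9×2=18, N7→E 8×3=24, N8→E 14×4=56
  freight cost 509, fixed 59 → total 568.
Compare {A, D, E}: freight cost 509 + fixed 62 = 571.
Compare {B, D, E}: freight cost 509 + fixed 65 = 574.
Compare {A, D, E, F}: freight cost 509 + fixed 80 = 589.
All other subsets cost ≥ 571. Minimum total cost: 568.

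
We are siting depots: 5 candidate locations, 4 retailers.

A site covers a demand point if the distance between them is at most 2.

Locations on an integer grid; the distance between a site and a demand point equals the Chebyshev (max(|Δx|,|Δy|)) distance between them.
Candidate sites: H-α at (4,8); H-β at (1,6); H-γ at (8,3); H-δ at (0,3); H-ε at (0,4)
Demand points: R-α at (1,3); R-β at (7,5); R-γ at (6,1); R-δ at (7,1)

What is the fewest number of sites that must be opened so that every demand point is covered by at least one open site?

2

Coverage sets (demand points within 2 of each site):
  H-α: {}
  H-β: {}
  H-γ: {R-β, R-γ, R-δ}
  H-δ: {R-α}
  H-ε: {R-α}
No single site covers all 4 demand points.
But {H-γ, H-δ} covers everything, so the minimum is 2.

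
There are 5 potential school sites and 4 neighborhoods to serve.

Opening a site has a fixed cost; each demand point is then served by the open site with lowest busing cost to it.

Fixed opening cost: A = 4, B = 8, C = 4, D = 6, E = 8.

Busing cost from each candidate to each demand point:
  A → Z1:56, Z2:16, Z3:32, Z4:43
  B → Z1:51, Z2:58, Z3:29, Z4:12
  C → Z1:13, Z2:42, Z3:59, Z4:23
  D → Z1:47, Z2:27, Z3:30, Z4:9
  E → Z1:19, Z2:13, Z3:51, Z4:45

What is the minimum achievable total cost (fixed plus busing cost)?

Open {A, C, D}: assign each demand point to its cheapest open site.
  Z1→C 13, Z2→A 16, Z3→D 30, Z4→D 9
  busing cost 68, fixed 14 → total 82.
Compare {C, D, E}: busing cost 65 + fixed 18 = 83.
Compare {D, E}: busing cost 71 + fixed 14 = 85.
Compare {A, B, C}: busing cost 70 + fixed 16 = 86.
All other subsets cost ≥ 83. Minimum total cost: 82.

82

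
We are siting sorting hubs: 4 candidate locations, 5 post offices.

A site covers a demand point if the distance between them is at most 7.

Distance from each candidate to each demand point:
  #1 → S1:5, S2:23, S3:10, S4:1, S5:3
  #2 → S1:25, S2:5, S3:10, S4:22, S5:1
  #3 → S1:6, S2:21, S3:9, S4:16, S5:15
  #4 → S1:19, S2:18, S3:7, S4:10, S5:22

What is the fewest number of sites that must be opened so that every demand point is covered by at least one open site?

3

Coverage sets (demand points within 7 of each site):
  #1: {S1, S4, S5}
  #2: {S2, S5}
  #3: {S1}
  #4: {S3}
No 2 sites suffice: every size-2 union leaves at least one demand point uncovered.
But {#1, #2, #4} covers everything, so the minimum is 3.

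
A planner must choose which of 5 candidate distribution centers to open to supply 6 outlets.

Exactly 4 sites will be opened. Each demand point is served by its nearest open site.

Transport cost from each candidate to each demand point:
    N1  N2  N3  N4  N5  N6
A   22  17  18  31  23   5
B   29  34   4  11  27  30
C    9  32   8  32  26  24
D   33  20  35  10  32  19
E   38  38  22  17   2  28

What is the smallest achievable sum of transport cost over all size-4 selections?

48

Open {A, B, C, E}.
  N1→C 9, N2→A 17, N3→B 4, N4→B 11, N5→E 2, N6→A 5  ⇒ total 48.
Compare {A, C, D, E}: total 51.
Compare {A, B, D, E}: total 60.
No size-4 selection does better; minimum is 48.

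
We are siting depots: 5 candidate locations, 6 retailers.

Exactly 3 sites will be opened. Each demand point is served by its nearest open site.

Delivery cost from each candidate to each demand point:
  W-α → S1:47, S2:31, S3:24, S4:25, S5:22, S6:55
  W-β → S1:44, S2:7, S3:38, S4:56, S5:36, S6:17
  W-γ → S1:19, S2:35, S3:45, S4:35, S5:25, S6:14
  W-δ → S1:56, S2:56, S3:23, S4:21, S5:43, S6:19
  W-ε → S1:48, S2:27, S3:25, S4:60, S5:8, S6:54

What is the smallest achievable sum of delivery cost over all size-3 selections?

108

Open {W-β, W-γ, W-ε}.
  S1→W-γ 19, S2→W-β 7, S3→W-ε 25, S4→W-γ 35, S5→W-ε 8, S6→W-γ 14  ⇒ total 108.
Compare {W-β, W-γ, W-δ}: total 109.
Compare {W-α, W-β, W-γ}: total 111.
No size-3 selection does better; minimum is 108.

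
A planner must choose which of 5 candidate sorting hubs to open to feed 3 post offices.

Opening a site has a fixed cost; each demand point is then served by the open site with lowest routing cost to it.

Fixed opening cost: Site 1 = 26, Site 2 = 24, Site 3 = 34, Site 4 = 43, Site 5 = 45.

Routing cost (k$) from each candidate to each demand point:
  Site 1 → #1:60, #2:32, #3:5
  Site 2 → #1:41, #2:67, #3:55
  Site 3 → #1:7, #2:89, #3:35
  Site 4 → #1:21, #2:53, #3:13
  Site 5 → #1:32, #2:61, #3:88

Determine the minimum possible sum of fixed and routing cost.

Open {Site 1, Site 3}: assign each demand point to its cheapest open site.
  #1→Site 3 7, #2→Site 1 32, #3→Site 1 5
  routing cost 44, fixed 60 → total 104.
Compare {Site 1}: routing cost 97 + fixed 26 = 123.
Compare {Site 1, Site 4}: routing cost 58 + fixed 69 = 127.
Compare {Site 1, Site 2}: routing cost 78 + fixed 50 = 128.
All other subsets cost ≥ 123. Minimum total cost: 104.

104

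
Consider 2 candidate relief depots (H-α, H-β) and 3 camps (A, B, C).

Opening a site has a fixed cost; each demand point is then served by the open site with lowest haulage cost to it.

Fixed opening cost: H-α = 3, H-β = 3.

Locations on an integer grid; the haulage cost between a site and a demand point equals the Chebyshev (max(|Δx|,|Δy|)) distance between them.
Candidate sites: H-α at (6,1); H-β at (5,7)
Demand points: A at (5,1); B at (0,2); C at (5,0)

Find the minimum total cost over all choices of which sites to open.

11

Open {H-α}: assign each demand point to its cheapest open site.
  A→H-α 1, B→H-α 6, C→H-α 1
  haulage cost 8, fixed 3 → total 11.
Compare {H-α, H-β}: haulage cost 7 + fixed 6 = 13.
Compare {H-β}: haulage cost 18 + fixed 3 = 21.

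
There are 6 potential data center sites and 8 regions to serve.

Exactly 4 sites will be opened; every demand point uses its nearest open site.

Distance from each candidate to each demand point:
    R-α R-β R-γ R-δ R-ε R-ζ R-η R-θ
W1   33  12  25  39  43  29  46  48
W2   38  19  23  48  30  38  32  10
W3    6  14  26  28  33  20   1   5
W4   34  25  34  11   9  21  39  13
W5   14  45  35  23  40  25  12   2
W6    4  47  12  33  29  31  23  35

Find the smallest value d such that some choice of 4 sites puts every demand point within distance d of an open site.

20

Open {W1, W3, W4, W6}.
  Farthest demand point is R-ζ at distance 20 (to W3); all others are ≤ 20.
With {W2, W3, W4, W6} the worst case is 20.
With {W3, W4, W5, W6} the worst case is 20.
No size-4 selection achieves below 20.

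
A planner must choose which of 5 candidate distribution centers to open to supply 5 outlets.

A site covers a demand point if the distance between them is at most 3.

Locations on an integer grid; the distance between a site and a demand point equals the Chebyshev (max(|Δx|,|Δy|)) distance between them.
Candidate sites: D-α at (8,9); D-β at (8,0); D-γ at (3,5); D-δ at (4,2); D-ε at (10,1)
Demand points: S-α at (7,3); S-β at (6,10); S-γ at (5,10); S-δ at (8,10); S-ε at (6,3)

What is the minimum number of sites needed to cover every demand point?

2

Coverage sets (demand points within 3 of each site):
  D-α: {S-β, S-γ, S-δ}
  D-β: {S-α, S-ε}
  D-γ: {S-ε}
  D-δ: {S-α, S-ε}
  D-ε: {S-α}
No single site covers all 5 demand points.
But {D-α, D-β} covers everything, so the minimum is 2.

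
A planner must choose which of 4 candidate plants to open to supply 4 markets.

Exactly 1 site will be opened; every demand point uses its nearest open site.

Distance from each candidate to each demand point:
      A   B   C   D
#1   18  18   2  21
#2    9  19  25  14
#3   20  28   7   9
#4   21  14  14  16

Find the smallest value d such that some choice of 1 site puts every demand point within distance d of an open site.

21

Open {#1}.
  Farthest demand point is D at distance 21 (to #1); all others are ≤ 21.
With {#4} the worst case is 21.
With {#2} the worst case is 25.
No size-1 selection achieves below 21.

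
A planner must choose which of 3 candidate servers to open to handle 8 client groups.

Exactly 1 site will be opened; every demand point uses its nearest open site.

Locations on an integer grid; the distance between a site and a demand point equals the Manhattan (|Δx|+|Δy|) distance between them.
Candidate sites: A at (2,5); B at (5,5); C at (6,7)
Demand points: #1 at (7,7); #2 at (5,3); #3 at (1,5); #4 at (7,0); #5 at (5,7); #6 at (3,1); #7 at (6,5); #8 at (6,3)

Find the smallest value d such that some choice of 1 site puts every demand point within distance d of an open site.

Open {B}.
  Farthest demand point is #4 at distance 7 (to B); all others are ≤ 7.
With {C} the worst case is 9.
With {A} the worst case is 10.
No size-1 selection achieves below 7.

7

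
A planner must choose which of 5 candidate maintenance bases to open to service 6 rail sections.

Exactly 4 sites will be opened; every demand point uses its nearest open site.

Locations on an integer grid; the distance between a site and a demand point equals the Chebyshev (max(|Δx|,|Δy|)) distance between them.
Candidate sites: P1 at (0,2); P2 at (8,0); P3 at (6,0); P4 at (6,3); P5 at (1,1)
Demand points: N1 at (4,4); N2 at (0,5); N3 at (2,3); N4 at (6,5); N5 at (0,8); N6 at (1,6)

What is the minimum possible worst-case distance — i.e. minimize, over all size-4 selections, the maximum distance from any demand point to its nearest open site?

6

Open {P1, P2, P3, P4}.
  Farthest demand point is N5 at distance 6 (to P1); all others are ≤ 6.
With {P1, P2, P3, P5} the worst case is 6.
With {P1, P2, P4, P5} the worst case is 6.
No size-4 selection achieves below 6.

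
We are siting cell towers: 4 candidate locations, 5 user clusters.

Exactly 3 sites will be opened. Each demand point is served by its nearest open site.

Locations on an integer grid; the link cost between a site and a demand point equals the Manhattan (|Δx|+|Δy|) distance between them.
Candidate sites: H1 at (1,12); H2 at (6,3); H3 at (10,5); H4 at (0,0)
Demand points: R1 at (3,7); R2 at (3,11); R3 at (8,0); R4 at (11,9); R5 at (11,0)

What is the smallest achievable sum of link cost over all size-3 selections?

26

Open {H1, H2, H3}.
  R1→H1 7, R2→H1 3, R3→H2 5, R4→H3 5, R5→H3 6  ⇒ total 26.
Compare {H1, H3, H4}: total 28.
Compare {H1, H2, H4}: total 34.
No size-3 selection does better; minimum is 26.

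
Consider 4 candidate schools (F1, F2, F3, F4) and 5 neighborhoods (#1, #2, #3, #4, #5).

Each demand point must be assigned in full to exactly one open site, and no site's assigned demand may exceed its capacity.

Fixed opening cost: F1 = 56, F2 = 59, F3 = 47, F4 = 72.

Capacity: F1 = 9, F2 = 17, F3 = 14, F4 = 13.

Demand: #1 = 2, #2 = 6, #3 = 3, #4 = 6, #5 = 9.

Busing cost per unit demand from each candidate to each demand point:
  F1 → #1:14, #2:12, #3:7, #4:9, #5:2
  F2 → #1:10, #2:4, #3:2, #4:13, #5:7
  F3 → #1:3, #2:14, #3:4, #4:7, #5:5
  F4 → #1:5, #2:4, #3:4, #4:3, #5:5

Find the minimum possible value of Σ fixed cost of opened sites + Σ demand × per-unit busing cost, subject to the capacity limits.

Open {F3, F4}; cheapest assignment that respects the capacities:
  F3 (cap 14, load 14): #1, #3, #5 — cost 2×3 + 3×4 + 9×5 = 63
  F4 (cap 13, load 12): #2, #4 — cost 6×4 + 6×3 = 42
  Shipping 105, fixed 119 → total 224.
  Any other capacity-feasible assignment to {F3, F4} ships for at least 105.
Compare {F2, F3}: its best feasible assignment gives total 253.
Compare {F1, F3, F4}: its best feasible assignment gives total 253.
Every other set of open sites that can feasibly serve all demand totals ≥ 253 even under its best assignment. Minimum: 224.

224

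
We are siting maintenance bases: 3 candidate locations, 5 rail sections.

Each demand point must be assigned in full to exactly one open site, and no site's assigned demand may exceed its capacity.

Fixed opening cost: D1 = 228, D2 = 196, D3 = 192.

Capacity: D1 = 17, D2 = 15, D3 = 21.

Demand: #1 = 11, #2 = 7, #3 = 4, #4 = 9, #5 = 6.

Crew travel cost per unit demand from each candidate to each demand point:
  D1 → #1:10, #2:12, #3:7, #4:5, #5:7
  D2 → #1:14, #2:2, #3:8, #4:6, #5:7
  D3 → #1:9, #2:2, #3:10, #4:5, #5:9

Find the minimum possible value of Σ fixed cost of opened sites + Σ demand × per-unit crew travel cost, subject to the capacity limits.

671

Open {D1, D3}; cheapest assignment that respects the capacities:
  D1 (cap 17, load 17): #1, #5 — cost 11×10 + 6×7 = 152
  D3 (cap 21, load 20): #2, #3, #4 — cost 7×2 + 4×10 + 9×5 = 99
  Shipping 251, fixed 420 → total 671.
  Any other capacity-feasible assignment to {D1, D3} ships for at least 251.
Compare {D1, D2, D3}: its best feasible assignment gives total 844.
Every other set of open sites that can feasibly serve all demand totals ≥ 844 even under its best assignment. Minimum: 671.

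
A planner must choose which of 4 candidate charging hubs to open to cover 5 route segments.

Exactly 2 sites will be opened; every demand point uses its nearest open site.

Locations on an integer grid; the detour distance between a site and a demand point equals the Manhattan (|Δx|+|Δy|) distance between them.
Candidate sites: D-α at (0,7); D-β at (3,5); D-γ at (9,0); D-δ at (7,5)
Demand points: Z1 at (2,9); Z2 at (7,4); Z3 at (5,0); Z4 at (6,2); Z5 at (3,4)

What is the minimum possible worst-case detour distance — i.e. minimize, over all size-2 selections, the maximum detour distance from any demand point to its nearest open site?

5

Open {D-β, D-γ}.
  Farthest demand point is Z1 at detour distance 5 (to D-β); all others are ≤ 5.
With {D-α, D-γ} the worst case is 6.
With {D-α, D-β} the worst case is 7.
No size-2 selection achieves below 5.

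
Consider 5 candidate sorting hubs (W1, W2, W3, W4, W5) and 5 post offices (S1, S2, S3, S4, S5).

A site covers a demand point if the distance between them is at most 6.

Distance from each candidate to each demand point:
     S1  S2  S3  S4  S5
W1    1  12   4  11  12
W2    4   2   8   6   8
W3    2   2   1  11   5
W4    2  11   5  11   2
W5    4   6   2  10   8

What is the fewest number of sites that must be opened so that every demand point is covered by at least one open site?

2

Coverage sets (demand points within 6 of each site):
  W1: {S1, S3}
  W2: {S1, S2, S4}
  W3: {S1, S2, S3, S5}
  W4: {S1, S3, S5}
  W5: {S1, S2, S3}
No single site covers all 5 demand points.
But {W2, W3} covers everything, so the minimum is 2.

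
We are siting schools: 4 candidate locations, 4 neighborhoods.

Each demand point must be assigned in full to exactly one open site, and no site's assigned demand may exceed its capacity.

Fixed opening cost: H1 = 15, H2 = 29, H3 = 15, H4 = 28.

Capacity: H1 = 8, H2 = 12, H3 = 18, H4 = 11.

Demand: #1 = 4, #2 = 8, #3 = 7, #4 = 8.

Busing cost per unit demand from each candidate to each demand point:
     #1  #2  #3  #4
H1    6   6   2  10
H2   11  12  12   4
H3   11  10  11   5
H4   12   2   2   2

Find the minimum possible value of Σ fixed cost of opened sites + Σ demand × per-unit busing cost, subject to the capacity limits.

Open {H1, H3, H4}; cheapest assignment that respects the capacities:
  H1 (cap 8, load 7): #3 — cost 7×2 = 14
  H3 (cap 18, load 12): #1, #4 — cost 4×11 + 8×5 = 84
  H4 (cap 11, load 8): #2 — cost 8×2 = 16
  Shipping 114, fixed 58 → total 172.
  Any other capacity-feasible assignment to {H1, H3, H4} ships for at least 114.
Compare {H1, H2, H4}: its best feasible assignment gives total 178.
Compare {H1, H2, H3, H4}: its best feasible assignment gives total 193.
Every other set of open sites that can feasibly serve all demand totals ≥ 178 even under its best assignment. Minimum: 172.

172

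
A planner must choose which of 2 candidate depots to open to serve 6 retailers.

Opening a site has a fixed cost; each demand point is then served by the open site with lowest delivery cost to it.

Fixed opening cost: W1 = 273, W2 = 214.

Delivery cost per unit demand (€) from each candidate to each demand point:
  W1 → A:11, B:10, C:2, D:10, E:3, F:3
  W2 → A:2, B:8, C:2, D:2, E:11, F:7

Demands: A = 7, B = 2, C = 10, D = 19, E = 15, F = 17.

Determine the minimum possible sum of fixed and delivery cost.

Open {W2}: assign each demand point to its cheapest open site.
  A→W2 7×2=14, B→W2 2×8=16, C→W2 10×2=20, D→W2 19×2=38, E→W2 15×11=165, F→W2 17×7=119
  delivery cost 372, fixed 214 → total 586.
Compare {W1, W2}: delivery cost 184 + fixed 487 = 671.
Compare {W1}: delivery cost 403 + fixed 273 = 676.

586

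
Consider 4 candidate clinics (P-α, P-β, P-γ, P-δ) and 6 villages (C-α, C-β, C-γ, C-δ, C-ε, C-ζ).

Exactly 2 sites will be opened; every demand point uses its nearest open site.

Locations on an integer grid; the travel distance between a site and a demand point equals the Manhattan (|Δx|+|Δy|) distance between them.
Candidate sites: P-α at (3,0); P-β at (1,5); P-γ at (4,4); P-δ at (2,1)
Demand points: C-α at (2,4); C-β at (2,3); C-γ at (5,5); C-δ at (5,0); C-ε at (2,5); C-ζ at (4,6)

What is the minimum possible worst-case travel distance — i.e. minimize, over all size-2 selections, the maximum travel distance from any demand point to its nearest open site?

Open {P-α, P-γ}.
  Farthest demand point is C-β at travel distance 3 (to P-γ); all others are ≤ 3.
With {P-α, P-β} the worst case is 4.
With {P-β, P-δ} the worst case is 4.
No size-2 selection achieves below 3.

3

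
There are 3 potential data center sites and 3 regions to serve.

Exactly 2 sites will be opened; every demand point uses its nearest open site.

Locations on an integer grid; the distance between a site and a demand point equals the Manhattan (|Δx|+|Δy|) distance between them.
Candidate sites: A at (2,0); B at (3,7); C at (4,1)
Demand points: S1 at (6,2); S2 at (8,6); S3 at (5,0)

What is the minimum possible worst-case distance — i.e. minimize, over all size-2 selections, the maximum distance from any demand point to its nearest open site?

6

Open {A, B}.
  Farthest demand point is S1 at distance 6 (to A); all others are ≤ 6.
With {B, C} the worst case is 6.
With {A, C} the worst case is 9.
No size-2 selection achieves below 6.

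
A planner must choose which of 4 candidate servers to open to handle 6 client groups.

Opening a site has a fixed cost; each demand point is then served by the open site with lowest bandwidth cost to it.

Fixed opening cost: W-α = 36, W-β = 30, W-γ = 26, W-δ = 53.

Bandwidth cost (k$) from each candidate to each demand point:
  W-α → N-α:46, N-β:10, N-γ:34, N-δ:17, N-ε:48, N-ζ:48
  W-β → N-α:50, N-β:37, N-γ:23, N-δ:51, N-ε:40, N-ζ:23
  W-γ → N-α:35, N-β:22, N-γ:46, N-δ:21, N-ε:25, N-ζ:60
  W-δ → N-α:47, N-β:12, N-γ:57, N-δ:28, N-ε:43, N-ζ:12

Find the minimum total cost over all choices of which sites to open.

205

Open {W-β, W-γ}: assign each demand point to its cheapest open site.
  N-α→W-γ 35, N-β→W-γ 22, N-γ→W-β 23, N-δ→W-γ 21, N-ε→W-γ 25, N-ζ→W-β 23
  bandwidth cost 149, fixed 56 → total 205.
Compare {W-α, W-β}: bandwidth cost 159 + fixed 66 = 225.
Compare {W-α, W-β, W-γ}: bandwidth cost 133 + fixed 92 = 225.
Compare {W-γ, W-δ}: bandwidth cost 151 + fixed 79 = 230.
All other subsets cost ≥ 225. Minimum total cost: 205.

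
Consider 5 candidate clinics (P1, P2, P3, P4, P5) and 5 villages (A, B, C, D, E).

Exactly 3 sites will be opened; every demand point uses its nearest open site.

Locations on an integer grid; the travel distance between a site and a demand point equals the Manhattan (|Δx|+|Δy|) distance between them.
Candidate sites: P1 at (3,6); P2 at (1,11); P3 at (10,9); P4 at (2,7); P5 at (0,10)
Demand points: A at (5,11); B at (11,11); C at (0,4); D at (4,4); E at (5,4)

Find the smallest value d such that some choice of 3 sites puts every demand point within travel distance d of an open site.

Open {P1, P2, P3}.
  Farthest demand point is C at travel distance 5 (to P1); all others are ≤ 5.
With {P1, P3, P5} the worst case is 6.
With {P2, P3, P4} the worst case is 6.
No size-3 selection achieves below 5.

5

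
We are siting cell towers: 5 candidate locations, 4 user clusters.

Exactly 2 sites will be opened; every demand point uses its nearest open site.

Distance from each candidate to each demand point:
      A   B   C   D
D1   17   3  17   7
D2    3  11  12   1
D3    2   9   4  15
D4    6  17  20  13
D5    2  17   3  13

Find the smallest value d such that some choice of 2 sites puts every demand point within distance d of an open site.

7

Open {D1, D3}.
  Farthest demand point is D at distance 7 (to D1); all others are ≤ 7.
With {D1, D5} the worst case is 7.
With {D2, D3} the worst case is 9.
No size-2 selection achieves below 7.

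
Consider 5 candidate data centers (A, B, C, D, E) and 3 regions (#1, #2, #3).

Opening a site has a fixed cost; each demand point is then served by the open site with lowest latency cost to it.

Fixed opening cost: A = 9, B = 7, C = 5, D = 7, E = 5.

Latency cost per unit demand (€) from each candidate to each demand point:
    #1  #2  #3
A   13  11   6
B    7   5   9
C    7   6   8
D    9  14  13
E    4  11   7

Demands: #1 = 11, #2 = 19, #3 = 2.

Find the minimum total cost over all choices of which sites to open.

Open {B, E}: assign each demand point to its cheapest open site.
  #1→E 11×4=44, #2→B 19×5=95, #3→E 2×7=14
  latency cost 153, fixed 12 → total 165.
Compare {B, C, E}: latency cost 153 + fixed 17 = 170.
Compare {A, B, E}: latency cost 151 + fixed 21 = 172.
Compare {B, D, E}: latency cost 153 + fixed 19 = 172.
All other subsets cost ≥ 170. Minimum total cost: 165.

165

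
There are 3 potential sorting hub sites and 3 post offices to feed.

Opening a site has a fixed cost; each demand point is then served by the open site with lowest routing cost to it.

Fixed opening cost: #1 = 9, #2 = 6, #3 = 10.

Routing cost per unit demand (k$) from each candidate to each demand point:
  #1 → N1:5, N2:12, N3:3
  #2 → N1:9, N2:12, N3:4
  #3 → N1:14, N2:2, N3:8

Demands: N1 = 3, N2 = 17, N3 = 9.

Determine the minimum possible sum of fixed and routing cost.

Open {#1, #3}: assign each demand point to its cheapest open site.
  N1→#1 3×5=15, N2→#3 17×2=34, N3→#1 9×3=27
  routing cost 76, fixed 19 → total 95.
Compare {#1, #2, #3}: routing cost 76 + fixed 25 = 101.
Compare {#2, #3}: routing cost 97 + fixed 16 = 113.
Compare {#3}: routing cost 148 + fixed 10 = 158.
All other subsets cost ≥ 101. Minimum total cost: 95.

95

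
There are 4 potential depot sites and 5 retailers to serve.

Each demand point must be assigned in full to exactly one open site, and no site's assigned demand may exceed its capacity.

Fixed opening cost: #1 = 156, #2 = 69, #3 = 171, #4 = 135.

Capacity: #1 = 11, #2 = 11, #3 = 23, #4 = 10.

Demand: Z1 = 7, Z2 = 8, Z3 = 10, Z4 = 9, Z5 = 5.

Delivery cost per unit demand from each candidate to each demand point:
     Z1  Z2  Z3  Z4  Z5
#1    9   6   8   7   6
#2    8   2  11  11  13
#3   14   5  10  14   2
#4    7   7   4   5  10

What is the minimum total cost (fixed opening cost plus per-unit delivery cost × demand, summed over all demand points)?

Open {#2, #3, #4}; cheapest assignment that respects the capacities:
  #2 (cap 11, load 7): Z1 — cost 7×8 = 56
  #3 (cap 23, load 23): Z2, Z3, Z5 — cost 8×5 + 10×10 + 5×2 = 150
  #4 (cap 10, load 9): Z4 — cost 9×5 = 45
  Shipping 251, fixed 375 → total 626.
  Any other capacity-feasible assignment to {#2, #3, #4} ships for at least 251.
Compare {#1, #2, #3}: its best feasible assignment gives total 665.
Compare {#1, #3, #4}: its best feasible assignment gives total 713.
Every other set of open sites that can feasibly serve all demand totals ≥ 665 even under its best assignment. Minimum: 626.

626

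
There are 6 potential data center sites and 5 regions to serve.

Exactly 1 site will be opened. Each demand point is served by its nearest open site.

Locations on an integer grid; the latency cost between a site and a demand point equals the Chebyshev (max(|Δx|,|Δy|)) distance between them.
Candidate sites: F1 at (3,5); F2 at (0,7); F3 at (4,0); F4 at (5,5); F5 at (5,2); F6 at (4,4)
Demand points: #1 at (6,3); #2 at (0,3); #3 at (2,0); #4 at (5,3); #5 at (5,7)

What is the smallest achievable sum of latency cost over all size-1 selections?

Open {F6}.
  #1→F6 2, #2→F6 4, #3→F6 4, #4→F6 1, #5→F6 3  ⇒ total 14.
Compare {F1}: total 15.
Compare {F5}: total 15.
No size-1 selection does better; minimum is 14.

14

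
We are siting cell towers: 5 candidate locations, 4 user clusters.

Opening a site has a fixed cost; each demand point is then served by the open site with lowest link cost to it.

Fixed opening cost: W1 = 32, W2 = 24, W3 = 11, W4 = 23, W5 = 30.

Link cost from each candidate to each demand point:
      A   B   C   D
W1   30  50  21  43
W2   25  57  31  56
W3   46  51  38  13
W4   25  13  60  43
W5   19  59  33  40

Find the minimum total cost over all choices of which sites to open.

123

Open {W3, W4}: assign each demand point to its cheapest open site.
  A→W4 25, B→W4 13, C→W3 38, D→W3 13
  link cost 89, fixed 34 → total 123.
Compare {W1, W3, W4}: link cost 72 + fixed 66 = 138.
Compare {W2, W3, W4}: link cost 82 + fixed 58 = 140.
Compare {W3, W4, W5}: link cost 78 + fixed 64 = 142.
All other subsets cost ≥ 138. Minimum total cost: 123.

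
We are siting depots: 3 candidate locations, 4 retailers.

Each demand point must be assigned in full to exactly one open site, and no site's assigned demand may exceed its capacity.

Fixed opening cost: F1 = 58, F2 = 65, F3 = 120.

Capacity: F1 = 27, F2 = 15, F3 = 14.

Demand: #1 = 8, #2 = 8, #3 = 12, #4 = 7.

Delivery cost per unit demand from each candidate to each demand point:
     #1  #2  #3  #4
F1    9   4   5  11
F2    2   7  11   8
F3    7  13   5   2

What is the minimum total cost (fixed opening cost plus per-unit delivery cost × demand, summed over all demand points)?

Open {F1, F2}; cheapest assignment that respects the capacities:
  F1 (cap 27, load 20): #2, #3 — cost 8×4 + 12×5 = 92
  F2 (cap 15, load 15): #1, #4 — cost 8×2 + 7×8 = 72
  Shipping 164, fixed 123 → total 287.
  Any other capacity-feasible assignment to {F1, F2} ships for at least 164.
Compare {F1, F2, F3}: its best feasible assignment gives total 365.
Compare {F1, F3}: its best feasible assignment gives total 403.
Every other set of open sites that can feasibly serve all demand totals ≥ 365 even under its best assignment. Minimum: 287.

287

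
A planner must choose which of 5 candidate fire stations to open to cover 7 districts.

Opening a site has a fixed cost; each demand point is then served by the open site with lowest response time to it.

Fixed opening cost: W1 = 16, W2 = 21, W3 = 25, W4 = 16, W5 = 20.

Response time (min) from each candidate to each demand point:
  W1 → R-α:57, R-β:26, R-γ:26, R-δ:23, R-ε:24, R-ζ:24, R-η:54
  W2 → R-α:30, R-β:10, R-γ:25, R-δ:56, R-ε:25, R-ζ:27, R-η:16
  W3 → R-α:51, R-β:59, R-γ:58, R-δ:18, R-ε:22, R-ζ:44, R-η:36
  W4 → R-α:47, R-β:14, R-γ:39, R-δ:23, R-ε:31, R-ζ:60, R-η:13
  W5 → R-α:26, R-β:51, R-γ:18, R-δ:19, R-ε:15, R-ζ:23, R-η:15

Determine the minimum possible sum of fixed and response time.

Open {W4, W5}: assign each demand point to its cheapest open site.
  R-α→W5 26, R-β→W4 14, R-γ→W5 18, R-δ→W5 19, R-ε→W5 15, R-ζ→W5 23, R-η→W4 13
  response time 128, fixed 36 → total 164.
Compare {W2, W5}: response time 126 + fixed 41 = 167.
Compare {W1, W5}: response time 142 + fixed 36 = 178.
Compare {W1, W4, W5}: response time 128 + fixed 52 = 180.
All other subsets cost ≥ 167. Minimum total cost: 164.

164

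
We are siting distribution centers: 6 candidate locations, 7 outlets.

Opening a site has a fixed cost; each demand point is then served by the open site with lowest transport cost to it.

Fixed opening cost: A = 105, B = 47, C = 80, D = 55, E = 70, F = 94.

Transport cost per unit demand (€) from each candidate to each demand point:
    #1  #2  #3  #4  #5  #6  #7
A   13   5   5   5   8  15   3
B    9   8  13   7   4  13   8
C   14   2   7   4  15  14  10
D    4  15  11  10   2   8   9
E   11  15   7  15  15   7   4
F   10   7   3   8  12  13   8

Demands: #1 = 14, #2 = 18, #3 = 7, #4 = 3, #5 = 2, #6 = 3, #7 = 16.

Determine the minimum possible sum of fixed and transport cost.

432

Open {A, D}: assign each demand point to its cheapest open site.
  #1→D 14×4=56, #2→A 18×5=90, #3→A 7×5=35, #4→A 3×5=15, #5→D 2×2=4, #6→D 3×8=24, #7→A 16×3=48
  transport cost 272, fixed 160 → total 432.
Compare {C, D, E}: transport cost 242 + fixed 205 = 447.
Compare {A, C, D}: transport cost 215 + fixed 240 = 455.
Compare {C, D}: transport cost 325 + fixed 135 = 460.
All other subsets cost ≥ 447. Minimum total cost: 432.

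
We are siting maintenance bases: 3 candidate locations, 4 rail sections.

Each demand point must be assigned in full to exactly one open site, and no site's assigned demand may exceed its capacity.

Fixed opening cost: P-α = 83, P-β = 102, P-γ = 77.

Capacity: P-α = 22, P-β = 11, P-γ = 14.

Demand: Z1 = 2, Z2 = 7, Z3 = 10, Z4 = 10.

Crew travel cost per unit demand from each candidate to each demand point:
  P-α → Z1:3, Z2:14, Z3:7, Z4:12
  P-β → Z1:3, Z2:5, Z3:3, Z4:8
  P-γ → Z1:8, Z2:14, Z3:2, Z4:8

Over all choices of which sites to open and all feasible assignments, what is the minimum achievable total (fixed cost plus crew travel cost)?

404

Open {P-α, P-γ}; cheapest assignment that respects the capacities:
  P-α (cap 22, load 19): Z1, Z2, Z4 — cost 2×3 + 7×14 + 10×12 = 224
  P-γ (cap 14, load 10): Z3 — cost 10×2 = 20
  Shipping 244, fixed 160 → total 404.
  Any other capacity-feasible assignment to {P-α, P-γ} ships for at least 244.
Compare {P-α, P-β}: its best feasible assignment gives total 416.
Compare {P-α, P-β, P-γ}: its best feasible assignment gives total 443.
Every other set of open sites that can feasibly serve all demand totals ≥ 416 even under its best assignment. Minimum: 404.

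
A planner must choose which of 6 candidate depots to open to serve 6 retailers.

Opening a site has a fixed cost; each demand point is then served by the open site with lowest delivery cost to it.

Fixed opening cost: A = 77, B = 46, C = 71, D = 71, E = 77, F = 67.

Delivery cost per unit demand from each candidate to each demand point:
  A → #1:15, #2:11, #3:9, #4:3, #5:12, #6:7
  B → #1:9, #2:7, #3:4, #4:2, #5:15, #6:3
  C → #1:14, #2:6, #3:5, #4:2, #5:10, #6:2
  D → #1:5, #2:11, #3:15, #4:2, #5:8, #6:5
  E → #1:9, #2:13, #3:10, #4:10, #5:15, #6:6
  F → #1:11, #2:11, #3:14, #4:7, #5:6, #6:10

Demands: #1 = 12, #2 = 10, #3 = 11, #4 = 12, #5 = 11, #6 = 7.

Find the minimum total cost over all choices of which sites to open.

424

Open {B, D}: assign each demand point to its cheapest open site.
  #1→D 12×5=60, #2→B 10×7=70, #3→B 11×4=44, #4→B 12×2=24, #5→D 11×8=88, #6→B 7×3=21
  delivery cost 307, fixed 117 → total 424.
Compare {C, D}: delivery cost 301 + fixed 142 = 443.
Compare {B, F}: delivery cost 333 + fixed 113 = 446.
Compare {B, D, F}: delivery cost 285 + fixed 184 = 469.
All other subsets cost ≥ 443. Minimum total cost: 424.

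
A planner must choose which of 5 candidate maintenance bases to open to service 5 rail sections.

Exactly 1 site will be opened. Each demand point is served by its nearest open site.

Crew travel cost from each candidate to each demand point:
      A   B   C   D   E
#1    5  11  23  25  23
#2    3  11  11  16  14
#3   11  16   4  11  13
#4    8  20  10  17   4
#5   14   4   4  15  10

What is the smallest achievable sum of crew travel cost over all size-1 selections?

47

Open {#5}.
  A→#5 14, B→#5 4, C→#5 4, D→#5 15, E→#5 10  ⇒ total 47.
Compare {#2}: total 55.
Compare {#3}: total 55.
No size-1 selection does better; minimum is 47.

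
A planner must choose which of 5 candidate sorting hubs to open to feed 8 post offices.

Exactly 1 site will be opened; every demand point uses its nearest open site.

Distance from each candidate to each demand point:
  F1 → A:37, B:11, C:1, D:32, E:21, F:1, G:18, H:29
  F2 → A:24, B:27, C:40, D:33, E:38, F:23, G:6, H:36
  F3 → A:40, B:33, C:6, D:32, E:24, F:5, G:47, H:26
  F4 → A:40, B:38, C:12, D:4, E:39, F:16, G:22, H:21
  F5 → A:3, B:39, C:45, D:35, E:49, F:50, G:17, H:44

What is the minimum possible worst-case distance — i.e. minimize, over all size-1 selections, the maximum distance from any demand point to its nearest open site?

Open {F1}.
  Farthest demand point is A at distance 37 (to F1); all others are ≤ 37.
With {F2} the worst case is 40.
With {F4} the worst case is 40.
No size-1 selection achieves below 37.

37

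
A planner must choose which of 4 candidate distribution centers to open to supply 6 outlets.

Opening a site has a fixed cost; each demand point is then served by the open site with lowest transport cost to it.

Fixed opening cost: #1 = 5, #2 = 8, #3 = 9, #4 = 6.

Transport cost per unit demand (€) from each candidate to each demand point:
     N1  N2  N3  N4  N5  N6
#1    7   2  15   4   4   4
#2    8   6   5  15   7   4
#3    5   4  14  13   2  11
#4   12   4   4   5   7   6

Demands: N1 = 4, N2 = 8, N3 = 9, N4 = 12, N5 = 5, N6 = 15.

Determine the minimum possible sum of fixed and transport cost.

210

Open {#1, #3, #4}: assign each demand point to its cheapest open site.
  N1→#3 4×5=20, N2→#1 8×2=16, N3→#4 9×4=36, N4→#1 12×4=48, N5→#3 5×2=10, N6→#1 15×4=60
  transport cost 190, fixed 20 → total 210.
Compare {#1, #2, #3, #4}: transport cost 190 + fixed 28 = 218.
Compare {#1, #4}: transport cost 208 + fixed 11 = 219.
Compare {#1, #2, #3}: transport cost 199 + fixed 22 = 221.
All other subsets cost ≥ 218. Minimum total cost: 210.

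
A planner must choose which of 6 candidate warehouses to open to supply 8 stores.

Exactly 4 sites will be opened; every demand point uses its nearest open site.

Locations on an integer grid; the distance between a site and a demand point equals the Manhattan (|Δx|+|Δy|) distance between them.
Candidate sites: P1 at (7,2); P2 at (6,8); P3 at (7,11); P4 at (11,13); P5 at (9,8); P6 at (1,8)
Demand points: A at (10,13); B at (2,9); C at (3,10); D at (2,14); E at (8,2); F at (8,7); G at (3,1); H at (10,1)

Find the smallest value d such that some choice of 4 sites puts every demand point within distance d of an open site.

Open {P1, P2, P3, P6}.
  Farthest demand point is D at distance 7 (to P6); all others are ≤ 7.
With {P1, P2, P4, P6} the worst case is 7.
With {P1, P2, P5, P6} the worst case is 7.
No size-4 selection achieves below 7.

7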